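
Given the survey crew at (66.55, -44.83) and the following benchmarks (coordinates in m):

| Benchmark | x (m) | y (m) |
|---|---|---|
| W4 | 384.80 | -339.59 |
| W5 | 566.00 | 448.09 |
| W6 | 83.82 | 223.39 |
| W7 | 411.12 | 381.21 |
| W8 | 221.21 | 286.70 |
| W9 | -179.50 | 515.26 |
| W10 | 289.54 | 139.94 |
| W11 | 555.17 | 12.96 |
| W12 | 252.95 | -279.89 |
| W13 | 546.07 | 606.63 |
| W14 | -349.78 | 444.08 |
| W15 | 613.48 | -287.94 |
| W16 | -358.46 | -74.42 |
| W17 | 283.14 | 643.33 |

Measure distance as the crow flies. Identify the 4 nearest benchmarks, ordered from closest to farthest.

Distances from (66.55, -44.83):
W4: 433.78 m
W5: 701.73 m
W6: 268.78 m
W7: 547.94 m
W8: 365.83 m
W9: 611.75 m
W10: 289.59 m
W11: 492.03 m
W12: 300.00 m
W13: 808.91 m
W14: 642.16 m
W15: 598.53 m
W16: 426.04 m
W17: 721.44 m
Sorted: W6 (268.78 m) < W10 (289.59 m) < W12 (300.00 m) < W8 (365.83 m) < W16 (426.04 m) < W4 (433.78 m) < …

W6, W10, W12, W8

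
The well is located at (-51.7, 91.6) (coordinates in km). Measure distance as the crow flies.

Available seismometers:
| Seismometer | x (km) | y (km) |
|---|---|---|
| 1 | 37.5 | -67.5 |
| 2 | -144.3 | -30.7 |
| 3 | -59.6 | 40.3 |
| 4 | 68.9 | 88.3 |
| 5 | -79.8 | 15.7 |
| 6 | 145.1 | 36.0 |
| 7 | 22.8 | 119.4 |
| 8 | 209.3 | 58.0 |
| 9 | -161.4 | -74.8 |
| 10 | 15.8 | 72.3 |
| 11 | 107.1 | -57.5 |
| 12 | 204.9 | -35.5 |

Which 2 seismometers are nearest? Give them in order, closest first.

Distances from (-51.7, 91.6):
1: √((89.2)² + (-159.1)²) = √(7956.640 + 25312.810) = 182.4 km
2: √((-92.6)² + (-122.3)²) = √(8574.760 + 14957.290) = 153.4 km
3: √((-7.9)² + (-51.3)²) = √(62.410 + 2631.690) = 51.9 km
4: √((120.6)² + (-3.3)²) = √(14544.360 + 10.890) = 120.6 km
5: √((-28.1)² + (-75.9)²) = √(789.610 + 5760.810) = 80.9 km
6: √((196.8)² + (-55.6)²) = √(38730.240 + 3091.360) = 204.5 km
7: √((74.5)² + (27.8)²) = √(5550.250 + 772.840) = 79.5 km
8: √((261.0)² + (-33.6)²) = √(68121.000 + 1128.960) = 263.2 km
9: √((-109.7)² + (-166.4)²) = √(12034.090 + 27688.960) = 199.3 km
10: √((67.5)² + (-19.3)²) = √(4556.250 + 372.490) = 70.2 km
11: √((158.8)² + (-149.1)²) = √(25217.440 + 22230.810) = 217.8 km
12: √((256.6)² + (-127.1)²) = √(65843.560 + 16154.410) = 286.4 km
Sorted: 3 (51.9 km) < 10 (70.2 km) < 7 (79.5 km) < 5 (80.9 km) < …

3, 10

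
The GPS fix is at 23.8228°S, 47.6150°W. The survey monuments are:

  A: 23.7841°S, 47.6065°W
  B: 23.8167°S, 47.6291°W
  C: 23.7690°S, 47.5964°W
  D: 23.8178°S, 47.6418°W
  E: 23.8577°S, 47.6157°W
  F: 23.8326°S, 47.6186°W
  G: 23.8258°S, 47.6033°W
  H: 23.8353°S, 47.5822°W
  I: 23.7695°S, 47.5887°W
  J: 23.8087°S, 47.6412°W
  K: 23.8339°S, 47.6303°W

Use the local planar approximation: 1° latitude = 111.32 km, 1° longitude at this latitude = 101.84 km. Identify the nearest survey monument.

Distances from 23.8228°S, 47.6150°W:
A: √((0.0387·111.32)² + (0.0085·101.84)²) = √(18.559588 + 0.749333) = 4.3942 km
B: √((0.0061·111.32)² + (-0.0141·101.84)²) = √(0.461112 + 2.061935) = 1.5884 km
C: √((0.0538·111.32)² + (0.0186·101.84)²) = √(35.868313 + 3.588085) = 6.2814 km
D: √((0.0050·111.32)² + (-0.0268·101.84)²) = √(0.309804 + 7.449144) = 2.7855 km
E: √((-0.0349·111.32)² + (-0.0007·101.84)²) = √(15.093753 + 0.005082) = 3.8857 km
F: √((-0.0098·111.32)² + (-0.0036·101.84)²) = √(1.190141 + 0.134413) = 1.1509 km
G: √((-0.0030·111.32)² + (0.0117·101.84)²) = √(0.111529 + 1.419739) = 1.2374 km
H: √((-0.0125·111.32)² + (0.0328·101.84)²) = √(1.936272 + 11.157951) = 3.6186 km
I: √((0.0533·111.32)² + (0.0263·101.84)²) = √(35.204713 + 7.173784) = 6.5099 km
J: √((0.0141·111.32)² + (-0.0262·101.84)²) = √(2.463682 + 7.119334) = 3.0956 km
K: √((-0.0111·111.32)² + (-0.0153·101.84)²) = √(1.526836 + 2.427838) = 1.9886 km
Minimum: F at 1.1509 km.

F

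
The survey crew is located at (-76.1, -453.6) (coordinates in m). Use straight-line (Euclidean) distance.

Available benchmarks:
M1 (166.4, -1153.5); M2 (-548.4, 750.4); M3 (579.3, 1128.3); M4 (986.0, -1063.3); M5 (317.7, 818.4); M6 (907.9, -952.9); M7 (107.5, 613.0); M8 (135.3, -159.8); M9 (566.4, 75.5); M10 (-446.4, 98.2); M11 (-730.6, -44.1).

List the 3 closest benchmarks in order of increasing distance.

M8, M10, M1

Distances from (-76.1, -453.6):
M1: √((242.5)² + (-699.9)²) = √(58806.250 + 489860.010) = 740.7 m
M2: √((-472.3)² + (1204.0)²) = √(223067.290 + 1449616.000) = 1293.3 m
M3: √((655.4)² + (1581.9)²) = √(429549.160 + 2502407.610) = 1712.3 m
M4: √((1062.1)² + (-609.7)²) = √(1128056.410 + 371734.090) = 1224.7 m
M5: √((393.8)² + (1272.0)²) = √(155078.440 + 1617984.000) = 1331.6 m
M6: √((984.0)² + (-499.3)²) = √(968256.000 + 249300.490) = 1103.4 m
M7: √((183.6)² + (1066.6)²) = √(33708.960 + 1137635.560) = 1082.3 m
M8: √((211.4)² + (293.8)²) = √(44689.960 + 86318.440) = 362.0 m
M9: √((642.5)² + (529.1)²) = √(412806.250 + 279946.810) = 832.3 m
M10: √((-370.3)² + (551.8)²) = √(137122.090 + 304483.240) = 664.5 m
M11: √((-654.5)² + (409.5)²) = √(428370.250 + 167690.250) = 772.0 m
Sorted: M8 (362.0 m) < M10 (664.5 m) < M1 (740.7 m) < M11 (772.0 m) < M9 (832.3 m) < …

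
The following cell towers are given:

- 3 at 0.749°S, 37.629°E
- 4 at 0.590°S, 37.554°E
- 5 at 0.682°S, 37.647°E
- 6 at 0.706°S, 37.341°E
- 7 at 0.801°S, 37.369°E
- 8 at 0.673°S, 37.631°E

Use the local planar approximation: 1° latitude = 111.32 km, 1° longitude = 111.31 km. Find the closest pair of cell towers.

5 and 8

Pairwise distances:
5–8: 2.043 km
3–5: 7.723 km
3–8: 8.463 km
6–7: 11.025 km
4–8: 12.603 km
4–5: 14.562 km
3–4: 19.570 km
4–6: 26.998 km
3–7: 29.514 km
4–7: 31.237 km
3–6: 32.413 km
7–8: 32.458 km
6–8: 32.488 km
5–7: 33.660 km
5–6: 34.165 km
Closest pair: 5–8 at 2.043 km.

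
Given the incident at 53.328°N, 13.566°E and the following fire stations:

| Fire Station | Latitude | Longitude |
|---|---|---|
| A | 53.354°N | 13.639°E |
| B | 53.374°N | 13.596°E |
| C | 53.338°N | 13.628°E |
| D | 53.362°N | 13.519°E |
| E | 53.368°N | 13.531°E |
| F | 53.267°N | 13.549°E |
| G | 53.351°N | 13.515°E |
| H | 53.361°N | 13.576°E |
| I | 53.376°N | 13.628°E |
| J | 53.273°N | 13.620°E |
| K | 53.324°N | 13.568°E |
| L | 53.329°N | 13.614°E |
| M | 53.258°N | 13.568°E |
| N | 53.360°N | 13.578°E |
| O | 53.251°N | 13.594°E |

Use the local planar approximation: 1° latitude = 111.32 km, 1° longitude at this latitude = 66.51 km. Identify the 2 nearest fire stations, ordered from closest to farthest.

K, L

Distances from 53.328°N, 13.566°E:
A: √((0.026·111.32)² + (0.073·66.51)²) = √(8.37709 + 23.57326) = 5.652 km
B: √((0.046·111.32)² + (0.030·66.51)²) = √(26.22177 + 3.98122) = 5.496 km
C: √((0.010·111.32)² + (0.062·66.51)²) = √(1.23921 + 17.00424) = 4.271 km
D: √((0.034·111.32)² + (-0.047·66.51)²) = √(14.32532 + 9.77169) = 4.909 km
E: √((0.040·111.32)² + (-0.035·66.51)²) = √(19.82743 + 5.41889) = 5.025 km
F: √((-0.061·111.32)² + (-0.017·66.51)²) = √(46.11116 + 1.27841) = 6.884 km
G: √((0.023·111.32)² + (-0.051·66.51)²) = √(6.55544 + 11.50573) = 4.250 km
H: √((0.033·111.32)² + (0.010·66.51)²) = √(13.49504 + 0.44236) = 3.733 km
I: √((0.048·111.32)² + (0.062·66.51)²) = √(28.55150 + 17.00424) = 6.749 km
J: √((-0.055·111.32)² + (0.054·66.51)²) = √(37.48623 + 12.89916) = 7.098 km
K: √((-0.004·111.32)² + (0.002·66.51)²) = √(0.19827 + 0.01769) = 0.465 km
L: √((0.001·111.32)² + (0.048·66.51)²) = √(0.01239 + 10.19193) = 3.194 km
M: √((-0.070·111.32)² + (0.002·66.51)²) = √(60.72150 + 0.01769) = 7.794 km
N: √((0.032·111.32)² + (0.012·66.51)²) = √(12.68955 + 0.63700) = 3.651 km
O: √((-0.077·111.32)² + (0.028·66.51)²) = √(73.47301 + 3.46809) = 8.772 km
Sorted: K (0.465 km) < L (3.194 km) < N (3.651 km) < H (3.733 km) < …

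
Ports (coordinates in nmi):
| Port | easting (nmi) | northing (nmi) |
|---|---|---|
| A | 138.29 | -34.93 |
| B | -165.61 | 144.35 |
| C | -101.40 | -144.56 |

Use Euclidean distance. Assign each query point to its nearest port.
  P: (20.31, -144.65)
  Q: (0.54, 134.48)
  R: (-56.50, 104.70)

P at (20.31, -144.65):
  A: 161.11 nmi
  B: 343.64 nmi
  C: 121.71 nmi
  → nearest: C (121.71 nmi)
Q at (0.54, 134.48):
  A: 218.35 nmi
  B: 166.44 nmi
  C: 297.08 nmi
  → nearest: B (166.44 nmi)
R at (-56.50, 104.70):
  A: 239.67 nmi
  B: 116.09 nmi
  C: 253.27 nmi
  → nearest: B (116.09 nmi)

P→C; Q→B; R→B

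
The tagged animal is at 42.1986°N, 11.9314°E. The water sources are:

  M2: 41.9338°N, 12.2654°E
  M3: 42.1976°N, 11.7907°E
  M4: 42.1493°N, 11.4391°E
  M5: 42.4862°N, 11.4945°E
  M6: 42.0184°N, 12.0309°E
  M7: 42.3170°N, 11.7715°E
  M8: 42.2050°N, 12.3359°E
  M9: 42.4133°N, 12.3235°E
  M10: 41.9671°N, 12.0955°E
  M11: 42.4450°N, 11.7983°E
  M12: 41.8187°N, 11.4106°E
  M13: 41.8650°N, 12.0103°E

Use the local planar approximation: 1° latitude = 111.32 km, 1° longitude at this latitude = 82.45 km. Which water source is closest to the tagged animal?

M3

Distances from 42.1986°N, 11.9314°E:
M2: √((-0.2648·111.32)² + (0.3340·82.45)²) = √(868.925129 + 758.357967) = 40.3396 km
M3: √((-0.0010·111.32)² + (-0.1407·82.45)²) = √(0.012392 + 134.576589) = 11.6012 km
M4: √((-0.0493·111.32)² + (-0.4923·82.45)²) = √(30.118978 + 1647.559059) = 40.9595 km
M5: √((0.2876·111.32)² + (-0.4369·82.45)²) = √(1025.000692 + 1297.613662) = 48.1935 km
M6: √((-0.1802·111.32)² + (0.0995·82.45)²) = √(402.398144 + 67.301924) = 21.6726 km
M7: √((0.1184·111.32)² + (-0.1599·82.45)²) = √(173.719992 + 173.811396) = 18.6422 km
M8: √((0.0064·111.32)² + (0.4045·82.45)²) = √(0.507582 + 1112.290869) = 33.3586 km
M9: √((0.2147·111.32)² + (0.3921·82.45)²) = √(571.229311 + 1045.141288) = 40.2041 km
M10: √((-0.2315·111.32)² + (0.1641·82.45)²) = √(664.122794 + 183.062118) = 29.1064 km
M11: √((0.2464·111.32)² + (-0.1331·82.45)²) = √(752.363646 + 120.430761) = 29.5431 km
M12: √((-0.3799·111.32)² + (-0.5208·82.45)²) = √(1788.483684 + 1843.840165) = 60.2688 km
M13: √((-0.3336·111.32)² + (0.0789·82.45)²) = √(1379.108640 + 42.318993) = 37.7018 km
Minimum: M3 at 11.6012 km.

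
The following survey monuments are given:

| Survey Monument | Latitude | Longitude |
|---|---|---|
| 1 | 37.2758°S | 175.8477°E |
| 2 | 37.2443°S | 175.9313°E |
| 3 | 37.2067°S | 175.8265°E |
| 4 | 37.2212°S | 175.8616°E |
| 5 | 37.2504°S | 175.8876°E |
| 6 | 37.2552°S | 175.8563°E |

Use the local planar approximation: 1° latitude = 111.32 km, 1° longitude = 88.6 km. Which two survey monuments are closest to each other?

Pairwise distances:
1–6: √((0.0206·111.32)² + (0.0086·88.6)²) = √(5.258730 + 0.580583) = 2.4165 km
5–6: √((-0.0048·111.32)² + (-0.0313·88.6)²) = √(0.285515 + 7.690527) = 2.8242 km
3–4: √((-0.0145·111.32)² + (0.0351·88.6)²) = √(2.605448 + 9.671229) = 3.5038 km
4–6: √((-0.0340·111.32)² + (-0.0053·88.6)²) = √(14.325317 + 0.220505) = 3.8139 km
2–5: √((-0.0061·111.32)² + (-0.0437·88.6)²) = √(0.461112 + 14.990990) = 3.9309 km
4–5: √((-0.0292·111.32)² + (0.0260·88.6)²) = √(10.566036 + 5.306573) = 3.9840 km
1–5: √((0.0254·111.32)² + (0.0399·88.6)²) = √(7.994915 + 12.497215) = 4.5268 km
3–6: √((-0.0485·111.32)² + (0.0298·88.6)²) = √(29.149417 + 6.971078) = 6.0100 km
1–4: √((0.0546·111.32)² + (0.0139·88.6)²) = √(36.942959 + 1.516691) = 6.2016 km
2–4: √((0.0231·111.32)² + (-0.0697·88.6)²) = √(6.612571 + 38.135812) = 6.6894 km
2–6: √((-0.0109·111.32)² + (-0.0750·88.6)²) = √(1.472310 + 44.156025) = 6.7549 km
3–5: √((-0.0437·111.32)² + (0.0611·88.6)²) = √(23.665150 + 29.305549) = 7.2781 km
1–3: √((0.0691·111.32)² + (-0.0212·88.6)²) = √(59.170125 + 3.528086) = 7.9182 km
1–2: √((0.0315·111.32)² + (0.0836·88.6)²) = √(12.296103 + 54.863056) = 8.1951 km
2–3: √((0.0376·111.32)² + (-0.1048·88.6)²) = √(17.519515 + 86.216425) = 10.1851 km
Closest pair: 1–6 at 2.4165 km.

1 and 6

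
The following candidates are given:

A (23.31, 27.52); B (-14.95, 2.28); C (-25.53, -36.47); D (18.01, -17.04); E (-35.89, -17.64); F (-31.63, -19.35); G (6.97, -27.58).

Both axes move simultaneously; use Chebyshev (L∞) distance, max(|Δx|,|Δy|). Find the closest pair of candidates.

Pairwise distances:
A–B: max(|-38.26|, |-25.24|) = 38.26
A–C: max(|-48.84|, |-63.99|) = 63.99
A–D: max(|-5.30|, |-44.56|) = 44.56
A–E: max(|-59.20|, |-45.16|) = 59.20
A–F: max(|-54.94|, |-46.87|) = 54.94
A–G: max(|-16.34|, |-55.10|) = 55.10
B–C: max(|-10.58|, |-38.75|) = 38.75
B–D: max(|32.96|, |-19.32|) = 32.96
B–E: max(|-20.94|, |-19.92|) = 20.94
B–F: max(|-16.68|, |-21.63|) = 21.63
B–G: max(|21.92|, |-29.86|) = 29.86
C–D: max(|43.54|, |19.43|) = 43.54
C–E: max(|-10.36|, |18.83|) = 18.83
C–F: max(|-6.10|, |17.12|) = 17.12
C–G: max(|32.50|, |8.89|) = 32.50
D–E: max(|-53.90|, |-0.60|) = 53.90
D–F: max(|-49.64|, |-2.31|) = 49.64
D–G: max(|-11.04|, |-10.54|) = 11.04
E–F: max(|4.26|, |-1.71|) = 4.26
E–G: max(|42.86|, |-9.94|) = 42.86
F–G: max(|38.60|, |-8.23|) = 38.60
Closest pair: E–F at 4.26.

E and F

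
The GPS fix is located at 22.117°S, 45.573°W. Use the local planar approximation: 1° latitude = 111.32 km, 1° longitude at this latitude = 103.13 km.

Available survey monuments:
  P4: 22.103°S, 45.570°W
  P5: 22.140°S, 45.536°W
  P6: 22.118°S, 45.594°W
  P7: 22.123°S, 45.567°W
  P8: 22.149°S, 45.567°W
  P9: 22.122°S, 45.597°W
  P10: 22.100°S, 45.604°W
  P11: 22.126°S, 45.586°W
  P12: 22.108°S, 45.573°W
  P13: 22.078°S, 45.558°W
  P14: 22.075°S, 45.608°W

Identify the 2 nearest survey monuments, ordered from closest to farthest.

Distances from 22.117°S, 45.573°W:
P4: √((0.014·111.32)² + (0.003·103.13)²) = √(2.42886 + 0.09572) = 1.589 km
P5: √((-0.023·111.32)² + (0.037·103.13)²) = √(6.55544 + 14.56041) = 4.595 km
P6: √((-0.001·111.32)² + (-0.021·103.13)²) = √(0.01239 + 4.69039) = 2.169 km
P7: √((-0.006·111.32)² + (0.006·103.13)²) = √(0.44612 + 0.38289) = 0.910 km
P8: √((-0.032·111.32)² + (0.006·103.13)²) = √(12.68955 + 0.38289) = 3.616 km
P9: √((-0.005·111.32)² + (-0.024·103.13)²) = √(0.30980 + 6.12622) = 2.537 km
P10: √((0.017·111.32)² + (-0.031·103.13)²) = √(3.58133 + 10.22100) = 3.715 km
P11: √((-0.009·111.32)² + (-0.013·103.13)²) = √(1.00376 + 1.79745) = 1.674 km
P12: √((0.009·111.32)² + (0.000·103.13)²) = √(1.00376 + 0.00000) = 1.002 km
P13: √((0.039·111.32)² + (0.015·103.13)²) = √(18.84845 + 2.39305) = 4.609 km
P14: √((0.042·111.32)² + (-0.035·103.13)²) = √(21.85974 + 13.02885) = 5.907 km
Sorted: P7 (0.910 km) < P12 (1.002 km) < P4 (1.589 km) < P11 (1.674 km) < …

P7, P12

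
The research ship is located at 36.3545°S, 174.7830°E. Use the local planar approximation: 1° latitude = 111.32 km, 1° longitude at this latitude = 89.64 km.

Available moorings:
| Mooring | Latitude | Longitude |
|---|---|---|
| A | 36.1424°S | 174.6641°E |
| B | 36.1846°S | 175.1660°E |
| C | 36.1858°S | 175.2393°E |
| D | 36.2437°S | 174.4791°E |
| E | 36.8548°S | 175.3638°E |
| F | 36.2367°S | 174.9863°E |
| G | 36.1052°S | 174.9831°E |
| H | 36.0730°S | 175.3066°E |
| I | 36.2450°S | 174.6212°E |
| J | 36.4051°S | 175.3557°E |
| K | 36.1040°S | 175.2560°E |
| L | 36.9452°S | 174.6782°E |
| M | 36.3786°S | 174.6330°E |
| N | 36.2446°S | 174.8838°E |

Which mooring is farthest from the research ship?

E

Distances from 36.3545°S, 174.7830°E:
A: √((0.2121·111.32)² + (-0.1189·89.64)²) = √(557.477999 + 113.597142) = 25.9051 km
B: √((0.1699·111.32)² + (0.3830·89.64)²) = √(357.711706 + 1178.694464) = 39.1970 km
C: √((0.1687·111.32)² + (0.4563·89.64)²) = √(352.676531 + 1673.033485) = 45.0079 km
D: √((0.1108·111.32)² + (-0.3039·89.64)²) = √(152.133871 + 742.104553) = 29.9038 km
E: √((-0.5003·111.32)² + (0.5808·89.64)²) = √(3101.754358 + 2710.546806) = 76.2384 km
F: √((0.1178·111.32)² + (0.2033·89.64)²) = √(171.963777 + 332.107324) = 22.4515 km
G: √((0.2493·111.32)² + (0.2001·89.64)²) = √(770.177722 + 321.734678) = 33.0441 km
H: √((0.2815·111.32)² + (0.5236·89.64)²) = √(981.981246 + 2202.941536) = 56.4351 km
I: √((0.1095·111.32)² + (-0.1618·89.64)²) = √(148.584885 + 210.358822) = 18.9458 km
J: √((-0.0506·111.32)² + (0.5727·89.64)²) = √(31.728346 + 2635.469909) = 51.6449 km
K: √((0.2505·111.32)² + (0.4730·89.64)²) = √(777.610034 + 1797.736256) = 50.7479 km
L: √((-0.5907·111.32)² + (-0.1048·89.64)²) = √(4323.946751 + 88.252346) = 66.4244 km
M: √((-0.0241·111.32)² + (-0.1500·89.64)²) = √(7.197480 + 180.794916) = 13.7110 km
N: √((0.1099·111.32)² + (0.1008·89.64)²) = √(149.672420 + 81.644091) = 15.2091 km
Maximum: E at 76.2384 km.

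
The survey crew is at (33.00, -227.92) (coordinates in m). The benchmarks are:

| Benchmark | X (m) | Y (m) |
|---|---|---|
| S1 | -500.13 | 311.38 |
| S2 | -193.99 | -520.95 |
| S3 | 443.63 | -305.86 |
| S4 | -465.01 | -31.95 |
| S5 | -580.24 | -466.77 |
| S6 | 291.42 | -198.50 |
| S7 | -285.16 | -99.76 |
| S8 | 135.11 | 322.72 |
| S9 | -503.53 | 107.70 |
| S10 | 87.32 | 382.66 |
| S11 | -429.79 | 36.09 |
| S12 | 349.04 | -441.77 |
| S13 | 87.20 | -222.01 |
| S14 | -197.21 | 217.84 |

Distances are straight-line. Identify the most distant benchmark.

Distances from (33.00, -227.92):
S1: 758.34 m
S2: 370.66 m
S3: 417.96 m
S4: 535.18 m
S5: 658.11 m
S6: 260.09 m
S7: 343.00 m
S8: 560.03 m
S9: 632.85 m
S10: 612.99 m
S11: 532.80 m
S12: 381.59 m
S13: 54.52 m
S14: 501.70 m
Maximum: S1 at 758.34 m.

S1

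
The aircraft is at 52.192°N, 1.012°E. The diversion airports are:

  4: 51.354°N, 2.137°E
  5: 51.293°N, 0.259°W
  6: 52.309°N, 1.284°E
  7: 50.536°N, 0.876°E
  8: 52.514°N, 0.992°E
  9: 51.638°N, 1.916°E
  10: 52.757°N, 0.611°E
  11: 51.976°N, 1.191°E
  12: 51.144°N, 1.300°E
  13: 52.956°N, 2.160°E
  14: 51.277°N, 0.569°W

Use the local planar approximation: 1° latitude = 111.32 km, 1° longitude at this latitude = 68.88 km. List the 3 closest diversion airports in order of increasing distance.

6, 11, 8

Distances from 52.192°N, 1.012°E:
4: 121.272 km
5: 132.965 km
6: 22.818 km
7: 184.584 km
8: 35.872 km
9: 87.639 km
10: 68.693 km
11: 27.022 km
12: 118.338 km
13: 116.129 km
14: 149.111 km
Sorted: 6 (22.818 km) < 11 (27.022 km) < 8 (35.872 km) < 10 (68.693 km) < 9 (87.639 km) < …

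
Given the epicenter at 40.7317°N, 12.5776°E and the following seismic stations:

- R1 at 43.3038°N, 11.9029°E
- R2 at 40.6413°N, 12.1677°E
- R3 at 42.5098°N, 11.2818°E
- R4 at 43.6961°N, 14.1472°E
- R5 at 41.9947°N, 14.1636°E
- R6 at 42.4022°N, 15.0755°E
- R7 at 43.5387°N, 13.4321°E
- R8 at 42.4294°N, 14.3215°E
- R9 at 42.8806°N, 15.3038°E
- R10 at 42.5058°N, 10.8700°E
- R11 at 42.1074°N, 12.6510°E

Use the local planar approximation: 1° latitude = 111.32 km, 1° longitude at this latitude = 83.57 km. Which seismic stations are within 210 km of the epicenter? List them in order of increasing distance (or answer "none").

R2, R11, R5

Distances from 40.7317°N, 12.5776°E:
R1: √((2.5721·111.32)² + (-0.6747·83.57)²) = √(81982.676772 + 3179.232026) = 291.8251 km
R2: √((-0.0904·111.32)² + (-0.4099·83.57)²) = √(101.270570 + 1173.428524) = 35.7029 km
R3: √((1.7781·111.32)² + (-1.2958·83.57)²) = √(39179.488265 + 11726.725399) = 225.6241 km
R4: √((2.9644·111.32)² + (1.5696·83.57)²) = √(108898.025289 + 17205.955067) = 355.1112 km
R5: √((1.2630·111.32)² + (1.5860·83.57)²) = √(19767.561400 + 17567.387066) = 193.2225 km
R6: √((1.6705·111.32)² + (2.4979·83.57)²) = √(34581.143915 + 43576.355003) = 279.5666 km
R7: √((2.8070·111.32)² + (0.8545·83.57)²) = √(97640.775613 + 5099.468794) = 320.5312 km
R8: √((1.6977·111.32)² + (1.7439·83.57)²) = √(35716.450537 + 21239.483905) = 238.6544 km
R9: √((2.1489·111.32)² + (2.7262·83.57)²) = √(57224.078405 + 51905.840905) = 330.3482 km
R10: √((1.7741·111.32)² + (-1.7076·83.57)²) = √(39003.410792 + 20364.469290) = 243.6552 km
R11: √((1.3757·111.32)² + (0.0734·83.57)²) = √(23452.755171 + 37.626422) = 153.2657 km
Threshold 210 km: R2 (35.7029 km), R11 (153.2657 km), R5 (193.2225 km) are within range.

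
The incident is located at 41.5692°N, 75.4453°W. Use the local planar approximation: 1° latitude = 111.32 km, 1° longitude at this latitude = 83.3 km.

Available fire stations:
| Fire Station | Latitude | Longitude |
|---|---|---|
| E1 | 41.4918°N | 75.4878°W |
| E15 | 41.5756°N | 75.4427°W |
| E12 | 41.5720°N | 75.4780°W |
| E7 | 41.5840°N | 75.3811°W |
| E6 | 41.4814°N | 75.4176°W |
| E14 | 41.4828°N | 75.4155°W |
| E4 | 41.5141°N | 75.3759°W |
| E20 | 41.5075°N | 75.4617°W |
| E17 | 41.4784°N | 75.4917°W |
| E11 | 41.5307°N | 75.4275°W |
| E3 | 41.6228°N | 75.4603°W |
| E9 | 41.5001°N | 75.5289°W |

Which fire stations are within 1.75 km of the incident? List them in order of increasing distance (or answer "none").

Distances from 41.5692°N, 75.4453°W:
E1: √((-0.0774·111.32)² + (-0.0425·83.3)²) = √(74.238351 + 12.533370) = 9.3151 km
E15: √((0.0064·111.32)² + (0.0026·83.3)²) = √(0.507582 + 0.046907) = 0.7446 km
E12: √((0.0028·111.32)² + (-0.0327·83.3)²) = √(0.097154 + 7.419686) = 2.7417 km
E7: √((0.0148·111.32)² + (0.0642·83.3)²) = √(2.714375 + 28.599607) = 5.5959 km
E6: √((-0.0878·111.32)² + (0.0277·83.3)²) = √(95.529043 + 5.324141) = 10.0426 km
E14: √((-0.0864·111.32)² + (0.0298·83.3)²) = √(92.506847 + 6.162012) = 9.9332 km
E4: √((-0.0551·111.32)² + (0.0694·83.3)²) = √(37.622668 + 33.420192) = 8.4287 km
E20: √((-0.0617·111.32)² + (-0.0164·83.3)²) = √(47.175523 + 1.866284) = 7.0030 km
E17: √((-0.0908·111.32)² + (-0.0464·83.3)²) = √(102.168753 + 14.939153) = 10.8216 km
E11: √((-0.0385·111.32)² + (0.0178·83.3)²) = √(18.368253 + 2.198518) = 4.5351 km
E3: √((0.0536·111.32)² + (-0.0150·83.3)²) = √(35.602129 + 1.561250) = 6.0962 km
E9: √((-0.0691·111.32)² + (-0.0836·83.3)²) = √(59.170125 + 48.495625) = 10.3762 km
Threshold 1.75 km: E15 (0.7446 km) is within range.

E15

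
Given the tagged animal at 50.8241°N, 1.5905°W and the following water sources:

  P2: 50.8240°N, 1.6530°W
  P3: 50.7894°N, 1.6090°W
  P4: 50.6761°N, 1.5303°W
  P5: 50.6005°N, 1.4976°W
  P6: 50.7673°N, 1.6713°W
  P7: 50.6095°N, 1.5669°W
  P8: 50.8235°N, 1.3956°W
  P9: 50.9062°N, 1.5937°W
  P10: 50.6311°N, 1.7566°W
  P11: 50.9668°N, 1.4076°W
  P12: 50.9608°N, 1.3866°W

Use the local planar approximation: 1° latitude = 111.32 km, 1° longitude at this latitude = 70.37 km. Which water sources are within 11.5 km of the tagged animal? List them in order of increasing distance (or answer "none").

Distances from 50.8241°N, 1.5905°W:
P2: 4.3981 km
P3: 4.0763 km
P4: 17.0113 km
P5: 25.7353 km
P6: 8.5035 km
P7: 23.9469 km
P8: 13.7153 km
P9: 9.1421 km
P10: 24.4584 km
P11: 20.4450 km
P12: 20.9153 km
Threshold 11.5 km: P3 (4.0763 km), P2 (4.3981 km), P6 (8.5035 km), P9 (9.1421 km) are within range.

P3, P2, P6, P9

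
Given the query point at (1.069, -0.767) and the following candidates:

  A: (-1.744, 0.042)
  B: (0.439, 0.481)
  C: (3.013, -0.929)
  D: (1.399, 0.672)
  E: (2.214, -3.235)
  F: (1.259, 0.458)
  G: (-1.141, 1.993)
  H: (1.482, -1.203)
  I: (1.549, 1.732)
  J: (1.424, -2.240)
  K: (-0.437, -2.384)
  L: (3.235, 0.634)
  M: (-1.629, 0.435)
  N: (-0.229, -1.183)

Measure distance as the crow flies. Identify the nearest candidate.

Distances from (1.069, -0.767):
A: √((-2.813)² + (0.809)²) = √(7.91297 + 0.65448) = 2.927
B: √((-0.630)² + (1.248)²) = √(0.39690 + 1.55750) = 1.398
C: √((1.944)² + (-0.162)²) = √(3.77914 + 0.02624) = 1.951
D: √((0.330)² + (1.439)²) = √(0.10890 + 2.07072) = 1.476
E: √((1.145)² + (-2.468)²) = √(1.31103 + 6.09102) = 2.721
F: √((0.190)² + (1.225)²) = √(0.03610 + 1.50063) = 1.240
G: √((-2.210)² + (2.760)²) = √(4.88410 + 7.61760) = 3.536
H: √((0.413)² + (-0.436)²) = √(0.17057 + 0.19010) = 0.601
I: √((0.480)² + (2.499)²) = √(0.23040 + 6.24500) = 2.545
J: √((0.355)² + (-1.473)²) = √(0.12602 + 2.16973) = 1.515
K: √((-1.506)² + (-1.617)²) = √(2.26804 + 2.61469) = 2.210
L: √((2.166)² + (1.401)²) = √(4.69156 + 1.96280) = 2.580
M: √((-2.698)² + (1.202)²) = √(7.27920 + 1.44480) = 2.954
N: √((-1.298)² + (-0.416)²) = √(1.68480 + 0.17306) = 1.363
Minimum: H at 0.601.

H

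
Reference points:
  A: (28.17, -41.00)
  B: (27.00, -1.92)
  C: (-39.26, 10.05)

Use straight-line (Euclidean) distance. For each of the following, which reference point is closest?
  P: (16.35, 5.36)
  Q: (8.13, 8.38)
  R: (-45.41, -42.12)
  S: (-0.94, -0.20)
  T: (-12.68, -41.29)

P at (16.35, 5.36):
  A: √((11.82)² + (-46.36)²) = √(139.7124 + 2149.2496) = 47.84
  B: √((10.65)² + (-7.28)²) = √(113.4225 + 52.9984) = 12.90
  C: √((-55.61)² + (4.69)²) = √(3092.4721 + 21.9961) = 55.81
  → nearest: B (12.90)
Q at (8.13, 8.38):
  A: √((20.04)² + (-49.38)²) = √(401.6016 + 2438.3844) = 53.29
  B: √((18.87)² + (-10.30)²) = √(356.0769 + 106.0900) = 21.50
  C: √((-47.39)² + (1.67)²) = √(2245.8121 + 2.7889) = 47.42
  → nearest: B (21.50)
R at (-45.41, -42.12):
  A: √((73.58)² + (1.12)²) = √(5414.0164 + 1.2544) = 73.59
  B: √((72.41)² + (40.20)²) = √(5243.2081 + 1616.0400) = 82.82
  C: √((6.15)² + (52.17)²) = √(37.8225 + 2721.7089) = 52.53
  → nearest: C (52.53)
S at (-0.94, -0.20):
  A: √((29.11)² + (-40.80)²) = √(847.3921 + 1664.6400) = 50.12
  B: √((27.94)² + (-1.72)²) = √(780.6436 + 2.9584) = 27.99
  C: √((-38.32)² + (10.25)²) = √(1468.4224 + 105.0625) = 39.67
  → nearest: B (27.99)
T at (-12.68, -41.29):
  A: √((40.85)² + (0.29)²) = √(1668.7225 + 0.0841) = 40.85
  B: √((39.68)² + (39.37)²) = √(1574.5024 + 1549.9969) = 55.90
  C: √((-26.58)² + (51.34)²) = √(706.4964 + 2635.7956) = 57.81
  → nearest: A (40.85)

P→B; Q→B; R→C; S→B; T→A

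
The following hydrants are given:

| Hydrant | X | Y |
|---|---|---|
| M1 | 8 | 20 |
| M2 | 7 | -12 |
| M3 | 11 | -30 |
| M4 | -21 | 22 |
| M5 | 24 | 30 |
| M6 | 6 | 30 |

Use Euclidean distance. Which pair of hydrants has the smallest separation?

M1 and M6

Pairwise distances:
M1–M2: √((-1)² + (-32)²) = √(1.000 + 1024.000) = 32.0
M1–M3: √((3)² + (-50)²) = √(9.000 + 2500.000) = 50.1
M1–M4: √((-29)² + (2)²) = √(841.000 + 4.000) = 29.1
M1–M5: √((16)² + (10)²) = √(256.000 + 100.000) = 18.9
M1–M6: √((-2)² + (10)²) = √(4.000 + 100.000) = 10.2
M2–M3: √((4)² + (-18)²) = √(16.000 + 324.000) = 18.4
M2–M4: √((-28)² + (34)²) = √(784.000 + 1156.000) = 44.0
M2–M5: √((17)² + (42)²) = √(289.000 + 1764.000) = 45.3
M2–M6: √((-1)² + (42)²) = √(1.000 + 1764.000) = 42.0
M3–M4: √((-32)² + (52)²) = √(1024.000 + 2704.000) = 61.1
M3–M5: √((13)² + (60)²) = √(169.000 + 3600.000) = 61.4
M3–M6: √((-5)² + (60)²) = √(25.000 + 3600.000) = 60.2
M4–M5: √((45)² + (8)²) = √(2025.000 + 64.000) = 45.7
M4–M6: √((27)² + (8)²) = √(729.000 + 64.000) = 28.2
M5–M6: √((-18)² + (0)²) = √(324.000 + 0.000) = 18.0
Closest pair: M1–M6 at 10.2.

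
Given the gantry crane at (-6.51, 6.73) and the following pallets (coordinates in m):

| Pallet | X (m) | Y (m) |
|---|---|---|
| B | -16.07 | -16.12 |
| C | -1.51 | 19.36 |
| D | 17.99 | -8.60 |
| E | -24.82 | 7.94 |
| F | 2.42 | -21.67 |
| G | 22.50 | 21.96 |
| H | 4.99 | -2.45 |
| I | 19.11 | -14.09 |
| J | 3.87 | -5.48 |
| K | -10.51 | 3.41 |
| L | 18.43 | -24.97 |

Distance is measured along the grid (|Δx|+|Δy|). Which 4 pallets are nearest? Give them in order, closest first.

Distances from (-6.51, 6.73):
B: |-9.56| + |-22.85| = 9.56 + 22.85 = 32.41 m
C: |5.00| + |12.63| = 5.00 + 12.63 = 17.63 m
D: |24.50| + |-15.33| = 24.50 + 15.33 = 39.83 m
E: |-18.31| + |1.21| = 18.31 + 1.21 = 19.52 m
F: |8.93| + |-28.40| = 8.93 + 28.40 = 37.33 m
G: |29.01| + |15.23| = 29.01 + 15.23 = 44.24 m
H: |11.50| + |-9.18| = 11.50 + 9.18 = 20.68 m
I: |25.62| + |-20.82| = 25.62 + 20.82 = 46.44 m
J: |10.38| + |-12.21| = 10.38 + 12.21 = 22.59 m
K: |-4.00| + |-3.32| = 4.00 + 3.32 = 7.32 m
L: |24.94| + |-31.70| = 24.94 + 31.70 = 56.64 m
Sorted: K (7.32 m) < C (17.63 m) < E (19.52 m) < H (20.68 m) < J (22.59 m) < B (32.41 m) < …

K, C, E, H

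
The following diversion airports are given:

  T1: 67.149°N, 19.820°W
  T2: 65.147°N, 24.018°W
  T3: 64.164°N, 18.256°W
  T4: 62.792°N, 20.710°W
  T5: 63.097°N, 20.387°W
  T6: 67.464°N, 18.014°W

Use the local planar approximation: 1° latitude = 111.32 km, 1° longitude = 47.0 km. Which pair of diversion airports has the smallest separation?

T4 and T5

Pairwise distances:
T4–T5: 37.192 km
T1–T6: 91.840 km
T3–T5: 155.370 km
T3–T4: 191.389 km
T2–T5: 284.959 km
T2–T3: 292.087 km
T1–T2: 297.653 km
T2–T4: 304.795 km
T1–T3: 340.324 km
T3–T6: 367.532 km
T2–T6: 382.305 km
T1–T5: 451.855 km
T1–T4: 486.822 km
T5–T6: 498.764 km
T4–T6: 535.300 km
Closest pair: T4–T5 at 37.192 km.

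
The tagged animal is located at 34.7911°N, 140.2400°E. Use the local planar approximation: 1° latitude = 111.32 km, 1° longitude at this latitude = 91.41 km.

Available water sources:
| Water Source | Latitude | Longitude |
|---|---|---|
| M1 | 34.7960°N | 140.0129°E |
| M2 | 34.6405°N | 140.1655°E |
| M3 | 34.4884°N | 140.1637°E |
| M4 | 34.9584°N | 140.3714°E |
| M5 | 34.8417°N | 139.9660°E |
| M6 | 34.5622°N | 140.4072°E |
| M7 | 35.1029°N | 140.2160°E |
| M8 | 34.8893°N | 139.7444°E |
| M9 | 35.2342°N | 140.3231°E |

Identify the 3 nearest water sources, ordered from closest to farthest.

M2, M1, M4

Distances from 34.7911°N, 140.2400°E:
M1: √((0.0049·111.32)² + (-0.2271·91.41)²) = √(0.297535 + 430.944841) = 20.7664 km
M2: √((-0.1506·111.32)² + (-0.0745·91.41)²) = √(281.058251 + 46.376713) = 18.0952 km
M3: √((-0.3027·111.32)² + (-0.0763·91.41)²) = √(1135.458425 + 48.644808) = 34.4108 km
M4: √((0.1673·111.32)² + (0.1314·91.41)²) = √(346.847267 + 144.270703) = 22.1612 km
M5: √((0.0506·111.32)² + (-0.2740·91.41)²) = √(31.728346 + 627.319147) = 25.6719 km
M6: √((-0.2289·111.32)² + (0.1672·91.41)²) = √(649.288903 + 233.593075) = 29.7133 km
M7: √((0.3118·111.32)² + (-0.0240·91.41)²) = √(1204.754666 + 4.812934) = 34.7788 km
M8: √((0.0982·111.32)² + (-0.4956·91.41)²) = √(119.500403 + 2052.343325) = 46.6030 km
M9: √((0.4431·111.32)² + (0.0831·91.41)²) = √(2433.043622 + 57.701814) = 49.9074 km
Sorted: M2 (18.0952 km) < M1 (20.7664 km) < M4 (22.1612 km) < M5 (25.6719 km) < M6 (29.7133 km) < …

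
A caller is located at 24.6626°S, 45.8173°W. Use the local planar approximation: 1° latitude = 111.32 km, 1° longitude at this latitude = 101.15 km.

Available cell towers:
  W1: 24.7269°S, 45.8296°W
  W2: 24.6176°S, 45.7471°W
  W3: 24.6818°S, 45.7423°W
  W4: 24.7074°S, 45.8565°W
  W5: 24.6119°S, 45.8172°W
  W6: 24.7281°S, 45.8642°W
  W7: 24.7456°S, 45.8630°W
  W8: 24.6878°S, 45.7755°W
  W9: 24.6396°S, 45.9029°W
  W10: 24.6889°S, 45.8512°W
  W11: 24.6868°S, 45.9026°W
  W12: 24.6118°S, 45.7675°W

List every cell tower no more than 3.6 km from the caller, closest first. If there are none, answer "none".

Distances from 24.6626°S, 45.8173°W:
W1: 7.2652 km
W2: 8.6899 km
W3: 7.8816 km
W4: 6.3713 km
W5: 5.6439 km
W6: 8.6989 km
W7: 10.3314 km
W8: 5.0741 km
W9: 9.0291 km
W10: 4.5088 km
W11: 9.0389 km
W12: 7.5732 km
Threshold 3.6 km: none within range.

none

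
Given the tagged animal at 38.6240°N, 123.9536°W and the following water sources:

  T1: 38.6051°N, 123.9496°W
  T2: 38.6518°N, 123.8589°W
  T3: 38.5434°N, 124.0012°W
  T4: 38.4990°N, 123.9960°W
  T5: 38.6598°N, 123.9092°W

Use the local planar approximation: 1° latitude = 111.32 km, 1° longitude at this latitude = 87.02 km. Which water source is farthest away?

Distances from 38.6240°N, 123.9536°W:
T1: √((-0.0189·111.32)² + (0.0040·87.02)²) = √(4.426597 + 0.121160) = 2.1325 km
T2: √((0.0278·111.32)² + (0.0947·87.02)²) = √(9.577143 + 67.910686) = 8.8027 km
T3: √((-0.0806·111.32)² + (-0.0476·87.02)²) = √(80.503818 + 17.157423) = 9.8824 km
T4: √((-0.1250·111.32)² + (-0.0424·87.02)²) = √(193.627225 + 13.613502) = 14.3959 km
T5: √((0.0358·111.32)² + (0.0444·87.02)²) = √(15.882265 + 14.928085) = 5.5507 km
Maximum: T4 at 14.3959 km.

T4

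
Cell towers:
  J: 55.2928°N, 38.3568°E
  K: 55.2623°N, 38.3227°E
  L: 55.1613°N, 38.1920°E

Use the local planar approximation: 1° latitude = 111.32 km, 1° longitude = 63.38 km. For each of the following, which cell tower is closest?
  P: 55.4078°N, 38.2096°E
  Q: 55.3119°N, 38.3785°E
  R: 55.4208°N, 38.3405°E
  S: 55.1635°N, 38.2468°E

P→J; Q→J; R→J; S→L

P at 55.4078°N, 38.2096°E:
  J: 15.8407 km
  K: 17.7124 km
  L: 27.4630 km
  → nearest: J (15.8407 km)
Q at 55.3119°N, 38.3785°E:
  J: 2.5323 km
  K: 6.5570 km
  L: 20.5129 km
  → nearest: J (2.5323 km)
R at 55.4208°N, 38.3405°E:
  J: 14.2864 km
  K: 17.6803 km
  L: 30.3821 km
  → nearest: J (14.2864 km)
S at 55.1635°N, 38.2468°E:
  J: 15.9932 km
  K: 12.0044 km
  L: 3.4818 km
  → nearest: L (3.4818 km)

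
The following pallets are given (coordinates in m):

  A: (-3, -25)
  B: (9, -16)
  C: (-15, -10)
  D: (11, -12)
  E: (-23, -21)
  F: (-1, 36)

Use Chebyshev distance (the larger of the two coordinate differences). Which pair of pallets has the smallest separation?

Pairwise distances:
A–B: 12 m
A–C: 15 m
A–D: 14 m
A–E: 20 m
A–F: 61 m
B–C: 24 m
B–D: 4 m
B–E: 32 m
B–F: 52 m
C–D: 26 m
C–E: 11 m
C–F: 46 m
D–E: 34 m
D–F: 48 m
E–F: 57 m
Closest pair: B–D at 4 m.

B and D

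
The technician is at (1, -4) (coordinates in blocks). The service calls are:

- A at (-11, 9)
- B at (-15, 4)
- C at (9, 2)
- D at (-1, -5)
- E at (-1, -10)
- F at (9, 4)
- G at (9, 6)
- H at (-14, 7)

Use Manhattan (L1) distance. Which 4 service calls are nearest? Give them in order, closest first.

D, E, C, F

Distances from (1, -4):
A: |-12| + |13| = 12 + 13 = 25 blocks
B: |-16| + |8| = 16 + 8 = 24 blocks
C: |8| + |6| = 8 + 6 = 14 blocks
D: |-2| + |-1| = 2 + 1 = 3 blocks
E: |-2| + |-6| = 2 + 6 = 8 blocks
F: |8| + |8| = 8 + 8 = 16 blocks
G: |8| + |10| = 8 + 10 = 18 blocks
H: |-15| + |11| = 15 + 11 = 26 blocks
Sorted: D (3 blocks) < E (8 blocks) < C (14 blocks) < F (16 blocks) < G (18 blocks) < B (24 blocks) < …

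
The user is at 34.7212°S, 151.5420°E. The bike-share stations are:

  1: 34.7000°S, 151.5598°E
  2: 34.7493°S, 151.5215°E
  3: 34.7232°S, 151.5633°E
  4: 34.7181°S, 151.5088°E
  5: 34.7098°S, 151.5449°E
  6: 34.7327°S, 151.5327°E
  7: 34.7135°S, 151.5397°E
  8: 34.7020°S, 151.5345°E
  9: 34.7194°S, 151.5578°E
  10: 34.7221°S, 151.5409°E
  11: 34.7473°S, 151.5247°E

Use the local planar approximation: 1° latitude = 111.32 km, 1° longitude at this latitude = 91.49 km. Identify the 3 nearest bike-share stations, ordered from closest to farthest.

Distances from 34.7212°S, 151.5420°E:
1: √((0.0212·111.32)² + (0.0178·91.49)²) = √(5.569524 + 2.652084) = 2.8673 km
2: √((-0.0281·111.32)² + (-0.0205·91.49)²) = √(9.784960 + 3.517669) = 3.6473 km
3: √((-0.0020·111.32)² + (0.0213·91.49)²) = √(0.049569 + 3.797576) = 1.9614 km
4: √((0.0031·111.32)² + (-0.0332·91.49)²) = √(0.119088 + 9.226212) = 3.0570 km
5: √((0.0114·111.32)² + (0.0029·91.49)²) = √(1.610483 + 0.070395) = 1.2965 km
6: √((-0.0115·111.32)² + (-0.0093·91.49)²) = √(1.638861 + 0.723958) = 1.5371 km
7: √((0.0077·111.32)² + (-0.0023·91.49)²) = √(0.734730 + 0.044280) = 0.8826 km
8: √((0.0192·111.32)² + (-0.0075·91.49)²) = √(4.568239 + 0.470836) = 2.2448 km
9: √((0.0018·111.32)² + (0.0158·91.49)²) = √(0.040151 + 2.089592) = 1.4594 km
10: √((-0.0009·111.32)² + (-0.0011·91.49)²) = √(0.010038 + 0.010128) = 0.1420 km
11: √((-0.0261·111.32)² + (-0.0173·91.49)²) = √(8.441651 + 2.505183) = 3.3086 km
Sorted: 10 (0.1420 km) < 7 (0.8826 km) < 5 (1.2965 km) < 9 (1.4594 km) < 6 (1.5371 km) < …

10, 7, 5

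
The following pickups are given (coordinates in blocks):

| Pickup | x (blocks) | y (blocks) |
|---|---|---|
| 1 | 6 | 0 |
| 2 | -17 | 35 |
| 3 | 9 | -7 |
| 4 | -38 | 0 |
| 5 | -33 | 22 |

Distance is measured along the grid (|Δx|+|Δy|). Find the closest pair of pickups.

Pairwise distances:
1–2: 58 blocks
1–3: 10 blocks
1–4: 44 blocks
1–5: 61 blocks
2–3: 68 blocks
2–4: 56 blocks
2–5: 29 blocks
3–4: 54 blocks
3–5: 71 blocks
4–5: 27 blocks
Closest pair: 1–3 at 10 blocks.

1 and 3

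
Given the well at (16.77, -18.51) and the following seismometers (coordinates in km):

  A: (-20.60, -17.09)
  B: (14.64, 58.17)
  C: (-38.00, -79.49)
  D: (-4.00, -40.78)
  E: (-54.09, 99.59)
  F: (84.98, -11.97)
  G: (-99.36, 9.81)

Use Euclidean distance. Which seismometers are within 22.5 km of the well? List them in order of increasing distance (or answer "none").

none

Distances from (16.77, -18.51):
A: √((-37.37)² + (1.42)²) = √(1396.5169 + 2.0164) = 37.40 km
B: √((-2.13)² + (76.68)²) = √(4.5369 + 5879.8224) = 76.71 km
C: √((-54.77)² + (-60.98)²) = √(2999.7529 + 3718.5604) = 81.97 km
D: √((-20.77)² + (-22.27)²) = √(431.3929 + 495.9529) = 30.45 km
E: √((-70.86)² + (118.10)²) = √(5021.1396 + 13947.6100) = 137.73 km
F: √((68.21)² + (6.54)²) = √(4652.6041 + 42.7716) = 68.52 km
G: √((-116.13)² + (28.32)²) = √(13486.1769 + 802.0224) = 119.53 km
Threshold 22.5 km: none within range.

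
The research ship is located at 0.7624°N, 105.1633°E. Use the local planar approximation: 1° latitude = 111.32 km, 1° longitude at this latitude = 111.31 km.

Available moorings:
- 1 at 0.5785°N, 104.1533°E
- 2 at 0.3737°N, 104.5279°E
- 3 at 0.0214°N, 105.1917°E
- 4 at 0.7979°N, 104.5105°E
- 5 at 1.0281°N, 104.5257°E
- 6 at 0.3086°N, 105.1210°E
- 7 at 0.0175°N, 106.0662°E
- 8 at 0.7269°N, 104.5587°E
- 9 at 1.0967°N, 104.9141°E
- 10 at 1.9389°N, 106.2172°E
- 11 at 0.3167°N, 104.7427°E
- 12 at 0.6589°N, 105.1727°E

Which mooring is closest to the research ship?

12

Distances from 0.7624°N, 105.1633°E:
1: 114.2718 km
2: 82.9127 km
3: 82.5487 km
4: 72.7706 km
5: 76.8880 km
6: 50.7360 km
7: 130.2947 km
8: 67.4140 km
9: 46.4147 km
10: 175.8242 km
11: 68.2166 km
12: 11.5690 km
Minimum: 12 at 11.5690 km.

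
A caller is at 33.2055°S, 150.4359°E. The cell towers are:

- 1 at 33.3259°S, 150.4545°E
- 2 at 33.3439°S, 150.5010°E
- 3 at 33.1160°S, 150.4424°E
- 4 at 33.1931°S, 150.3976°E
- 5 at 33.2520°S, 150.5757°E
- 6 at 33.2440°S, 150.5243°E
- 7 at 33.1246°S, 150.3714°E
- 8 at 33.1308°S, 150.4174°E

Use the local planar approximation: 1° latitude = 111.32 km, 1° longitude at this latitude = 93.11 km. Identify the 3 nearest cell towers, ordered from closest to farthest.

Distances from 33.2055°S, 150.4359°E:
1: √((-0.1204·111.32)² + (0.0186·93.11)²) = √(179.638479 + 2.999291) = 13.5144 km
2: √((-0.1384·111.32)² + (0.0651·93.11)²) = √(237.366035 + 36.741309) = 16.5562 km
3: √((0.0895·111.32)² + (0.0065·93.11)²) = √(99.264159 + 0.366285) = 9.9815 km
4: √((0.0124·111.32)² + (-0.0383·93.11)²) = √(1.905416 + 12.717162) = 3.8239 km
5: √((-0.0465·111.32)² + (0.1398·93.11)²) = √(26.794910 + 169.436510) = 14.0083 km
6: √((-0.0385·111.32)² + (0.0884·93.11)²) = √(18.368253 + 67.748110) = 9.2799 km
7: √((0.0809·111.32)² + (-0.0645·93.11)²) = √(81.104218 + 36.067171) = 10.8246 km
8: √((0.0747·111.32)² + (-0.0185·93.11)²) = √(69.149270 + 2.967127) = 8.4921 km
Sorted: 4 (3.8239 km) < 8 (8.4921 km) < 6 (9.2799 km) < 3 (9.9815 km) < 7 (10.8246 km) < …

4, 8, 6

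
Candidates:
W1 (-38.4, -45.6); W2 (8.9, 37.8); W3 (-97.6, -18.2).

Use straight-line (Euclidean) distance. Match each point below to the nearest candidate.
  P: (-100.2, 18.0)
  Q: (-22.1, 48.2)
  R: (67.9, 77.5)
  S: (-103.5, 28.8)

P at (-100.2, 18.0):
  W1: √((61.8)² + (-63.6)²) = √(3819.240 + 4044.960) = 88.7
  W2: √((109.1)² + (19.8)²) = √(11902.810 + 392.040) = 110.9
  W3: √((2.6)² + (-36.2)²) = √(6.760 + 1310.440) = 36.3
  → nearest: W3 (36.3)
Q at (-22.1, 48.2):
  W1: √((-16.3)² + (-93.8)²) = √(265.690 + 8798.440) = 95.2
  W2: √((31.0)² + (-10.4)²) = √(961.000 + 108.160) = 32.7
  W3: √((-75.5)² + (-66.4)²) = √(5700.250 + 4408.960) = 100.5
  → nearest: W2 (32.7)
R at (67.9, 77.5):
  W1: √((-106.3)² + (-123.1)²) = √(11299.690 + 15153.610) = 162.6
  W2: √((-59.0)² + (-39.7)²) = √(3481.000 + 1576.090) = 71.1
  W3: √((-165.5)² + (-95.7)²) = √(27390.250 + 9158.490) = 191.2
  → nearest: W2 (71.1)
S at (-103.5, 28.8):
  W1: √((65.1)² + (-74.4)²) = √(4238.010 + 5535.360) = 98.9
  W2: √((112.4)² + (9.0)²) = √(12633.760 + 81.000) = 112.8
  W3: √((5.9)² + (-47.0)²) = √(34.810 + 2209.000) = 47.4
  → nearest: W3 (47.4)

P→W3; Q→W2; R→W2; S→W3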